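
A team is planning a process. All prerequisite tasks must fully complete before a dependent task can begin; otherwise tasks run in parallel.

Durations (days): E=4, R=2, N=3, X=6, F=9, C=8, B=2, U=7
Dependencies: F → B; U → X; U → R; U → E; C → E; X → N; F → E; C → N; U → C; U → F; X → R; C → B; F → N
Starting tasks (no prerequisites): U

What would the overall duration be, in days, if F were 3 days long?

Critical path before the change: U→F→E = 7+9+4 = 20 giving 20 days.
Since F is critical, the -6 change carries straight to that chain (now 14 days).
The binding chain switches to U→C→E = 7+8+4 = 19; finish 19 days.

19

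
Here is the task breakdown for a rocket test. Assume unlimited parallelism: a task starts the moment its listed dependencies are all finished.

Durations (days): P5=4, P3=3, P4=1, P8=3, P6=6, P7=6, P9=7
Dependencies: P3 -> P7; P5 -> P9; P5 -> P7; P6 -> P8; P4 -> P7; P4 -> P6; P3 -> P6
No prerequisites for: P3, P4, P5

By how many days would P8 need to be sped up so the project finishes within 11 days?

1

Current finish: 12 days; target: 11.
P8 is on every critical path, so each day cut from P8 cuts the finish by one (this holds down to a finish of 11).
Need 12 − 11 = 1 day off P8 → P8 becomes 2 days, finish becomes 11.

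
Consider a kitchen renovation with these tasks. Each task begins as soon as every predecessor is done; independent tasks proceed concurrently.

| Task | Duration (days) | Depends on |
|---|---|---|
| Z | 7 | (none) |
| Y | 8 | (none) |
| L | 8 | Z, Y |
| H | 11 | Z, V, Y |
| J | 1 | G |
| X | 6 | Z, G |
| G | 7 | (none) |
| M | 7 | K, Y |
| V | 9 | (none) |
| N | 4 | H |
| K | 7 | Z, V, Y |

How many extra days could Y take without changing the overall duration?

1

V→H→N = 9+11+4 = 24 sets the makespan at 24 days.
Y finishes as early as 8 and must finish by 9.
Slack of Y = 1 − 0 = 1 day.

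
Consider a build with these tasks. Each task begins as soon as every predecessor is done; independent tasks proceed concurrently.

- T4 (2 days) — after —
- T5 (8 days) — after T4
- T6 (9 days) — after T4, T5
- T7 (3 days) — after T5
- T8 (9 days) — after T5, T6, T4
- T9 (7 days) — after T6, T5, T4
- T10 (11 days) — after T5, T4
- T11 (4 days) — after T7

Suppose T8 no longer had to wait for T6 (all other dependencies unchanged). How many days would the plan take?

With the dependency in place, T4→T5→T6→T8 = 2+8+9+9 = 28 sets the finish at 28 days.
Without T6→T8, T8's earliest start moves from 19 to 10.
New critical path: T4→T5→T6→T9 = 2+8+9+7 = 26 ⇒ 26 days.

26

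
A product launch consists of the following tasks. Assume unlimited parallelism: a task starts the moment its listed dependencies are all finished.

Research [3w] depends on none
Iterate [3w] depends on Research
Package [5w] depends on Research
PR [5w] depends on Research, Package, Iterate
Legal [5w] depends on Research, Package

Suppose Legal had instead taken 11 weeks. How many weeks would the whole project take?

As given, the longest chain is Research→Package→Legal = 3+5+5 = 13, so the finish is 13 weeks.
Since Legal is critical, the +6 change carries straight to that chain (now 19 weeks).
The critical path is still Research→Package→Legal; finish is now 19 weeks.

19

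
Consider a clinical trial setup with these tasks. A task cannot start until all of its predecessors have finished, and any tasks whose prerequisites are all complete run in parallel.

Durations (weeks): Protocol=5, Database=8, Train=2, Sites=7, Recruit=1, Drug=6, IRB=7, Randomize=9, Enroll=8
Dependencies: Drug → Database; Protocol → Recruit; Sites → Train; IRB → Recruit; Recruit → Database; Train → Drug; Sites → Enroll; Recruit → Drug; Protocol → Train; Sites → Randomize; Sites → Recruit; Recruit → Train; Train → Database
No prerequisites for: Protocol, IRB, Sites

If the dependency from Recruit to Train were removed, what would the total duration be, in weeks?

23

Original critical path: IRB→Recruit→Train→Drug→Database = 7+1+2+6+8 = 24 ⇒ 24 weeks.
Without Recruit→Train, Train's earliest start moves from 8 to 7.
The longest chain is now Sites→Train→Drug→Database = 7+2+6+8 = 23, so the job takes 23 weeks.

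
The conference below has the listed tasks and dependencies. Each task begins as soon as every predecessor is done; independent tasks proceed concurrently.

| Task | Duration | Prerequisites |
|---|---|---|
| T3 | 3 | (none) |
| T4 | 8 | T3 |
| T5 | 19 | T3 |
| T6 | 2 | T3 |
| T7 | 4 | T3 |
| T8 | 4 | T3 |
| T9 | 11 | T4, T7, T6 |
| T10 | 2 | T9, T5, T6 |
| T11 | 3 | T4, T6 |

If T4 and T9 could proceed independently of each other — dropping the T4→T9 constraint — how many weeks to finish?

With the dependency in place, T3→T4→T9→T10 = 3+8+11+2 = 24 sets the finish at 24 weeks.
Without T4→T9, T9's earliest start moves from 11 to 7.
After: T3→T5→T10 = 3+19+2 = 24 → 24 weeks.

24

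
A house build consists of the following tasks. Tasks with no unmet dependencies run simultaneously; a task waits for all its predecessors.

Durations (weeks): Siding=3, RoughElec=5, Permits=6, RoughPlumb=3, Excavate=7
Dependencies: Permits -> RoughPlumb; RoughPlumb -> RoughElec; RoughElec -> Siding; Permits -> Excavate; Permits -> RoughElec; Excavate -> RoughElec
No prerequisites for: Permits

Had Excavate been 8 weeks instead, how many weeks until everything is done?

22

As given, the longest chain is Permits→Excavate→RoughElec→Siding = 6+7+5+3 = 21, so the finish is 21 weeks.
Since Excavate is critical, the +1 change carries straight to that chain (now 22 weeks).
No other chain overtakes it, so the finish is 22 weeks.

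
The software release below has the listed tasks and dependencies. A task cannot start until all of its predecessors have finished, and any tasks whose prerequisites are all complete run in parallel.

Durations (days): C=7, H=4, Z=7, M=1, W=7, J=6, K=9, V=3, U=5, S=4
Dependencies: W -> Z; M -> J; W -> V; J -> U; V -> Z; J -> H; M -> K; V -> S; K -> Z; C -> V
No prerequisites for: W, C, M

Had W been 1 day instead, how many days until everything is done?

17

Baseline: W→V→Z = 7+3+7 = 17 → 17 days.
Since W is critical, the -6 change carries straight to that chain (now 11 days).
The binding chain switches to C→V→Z = 7+3+7 = 17; finish 17 days.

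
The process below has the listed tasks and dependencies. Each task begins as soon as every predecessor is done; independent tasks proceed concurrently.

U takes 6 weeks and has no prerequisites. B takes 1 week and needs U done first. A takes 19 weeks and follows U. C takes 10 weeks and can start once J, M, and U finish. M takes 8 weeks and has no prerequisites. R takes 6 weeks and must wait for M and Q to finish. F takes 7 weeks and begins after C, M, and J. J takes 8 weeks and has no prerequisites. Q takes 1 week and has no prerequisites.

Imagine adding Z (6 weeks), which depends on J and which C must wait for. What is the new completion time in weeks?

Originally the plan takes 25 weeks.
With Z inserted, C now waits for max(J, M, U, Z).
New critical path: J→Z→C→F = 8+6+10+7 = 31 ⇒ 31 weeks.

31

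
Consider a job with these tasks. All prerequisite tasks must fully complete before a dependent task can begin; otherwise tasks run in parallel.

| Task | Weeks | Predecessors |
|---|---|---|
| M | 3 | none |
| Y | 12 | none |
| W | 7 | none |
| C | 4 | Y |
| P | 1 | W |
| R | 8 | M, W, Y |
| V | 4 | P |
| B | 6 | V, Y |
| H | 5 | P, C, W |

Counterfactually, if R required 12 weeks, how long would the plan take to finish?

The binding path is Y→C→H = 12+4+5 = 21; finish at 21 weeks.
The longest path through R is only 20 weeks, so R has float 1.
Now Y→R = 12+12 = 24 is longest, so the finish becomes 24 weeks.

24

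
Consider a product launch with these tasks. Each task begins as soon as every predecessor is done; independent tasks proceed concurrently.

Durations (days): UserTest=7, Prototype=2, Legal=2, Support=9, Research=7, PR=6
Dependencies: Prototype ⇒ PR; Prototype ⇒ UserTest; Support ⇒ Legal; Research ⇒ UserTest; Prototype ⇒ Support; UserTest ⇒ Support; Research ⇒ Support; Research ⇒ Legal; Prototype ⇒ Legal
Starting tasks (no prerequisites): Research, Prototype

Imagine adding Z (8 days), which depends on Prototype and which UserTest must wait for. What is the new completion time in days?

Originally the project takes 25 days.
With Z inserted, UserTest now waits for max(Research, Prototype, Z).
New critical path: Prototype→Z→UserTest→Support→Legal = 2+8+7+9+2 = 28 ⇒ 28 days.

28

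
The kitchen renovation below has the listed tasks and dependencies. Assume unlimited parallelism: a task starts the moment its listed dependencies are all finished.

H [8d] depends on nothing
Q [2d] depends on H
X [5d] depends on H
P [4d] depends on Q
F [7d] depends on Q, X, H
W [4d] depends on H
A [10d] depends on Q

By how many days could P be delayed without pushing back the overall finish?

The longest chain is H→Q→A = 8+2+10 = 20; overall finish 20 days.
Longest path through P: 14 days (earliest finish 14, latest finish 20).
Float = 20 − 14 = 6.

6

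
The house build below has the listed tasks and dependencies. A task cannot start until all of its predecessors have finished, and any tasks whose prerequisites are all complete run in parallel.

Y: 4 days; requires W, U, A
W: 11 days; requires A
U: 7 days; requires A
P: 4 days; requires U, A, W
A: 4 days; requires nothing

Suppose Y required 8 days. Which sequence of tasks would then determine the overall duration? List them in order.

Critical path before the change: A→W→Y = 4+11+4 = 19 giving 19 days.
Y is on the critical path; changing it to 8 makes that path 23 days.
The critical path is still A→W→Y; finish is now 23 days.

A, W, Y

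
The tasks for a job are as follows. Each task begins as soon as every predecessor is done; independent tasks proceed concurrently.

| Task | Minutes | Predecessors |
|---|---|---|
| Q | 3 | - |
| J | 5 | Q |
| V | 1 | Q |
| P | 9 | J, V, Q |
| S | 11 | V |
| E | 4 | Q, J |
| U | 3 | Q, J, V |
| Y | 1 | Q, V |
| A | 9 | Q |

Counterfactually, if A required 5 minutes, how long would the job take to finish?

Actual critical path: Q→J→P = 3+5+9 = 17 ⇒ 17 minutes.
A is off the critical path — its longest chain is 12 minutes, giving 5 of slack.
That remains the longest chain; total 17 minutes.

17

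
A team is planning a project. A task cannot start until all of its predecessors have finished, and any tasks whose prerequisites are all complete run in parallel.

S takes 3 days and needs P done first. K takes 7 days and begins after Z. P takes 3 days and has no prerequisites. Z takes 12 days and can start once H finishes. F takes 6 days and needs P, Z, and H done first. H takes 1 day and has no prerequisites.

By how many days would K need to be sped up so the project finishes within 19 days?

Current finish: 20 days; target: 19.
K is on every critical path, so each day cut from K cuts the finish by one (this holds down to a finish of 19).
Need 20 − 19 = 1 day off K → K becomes 6 days, finish becomes 19.

1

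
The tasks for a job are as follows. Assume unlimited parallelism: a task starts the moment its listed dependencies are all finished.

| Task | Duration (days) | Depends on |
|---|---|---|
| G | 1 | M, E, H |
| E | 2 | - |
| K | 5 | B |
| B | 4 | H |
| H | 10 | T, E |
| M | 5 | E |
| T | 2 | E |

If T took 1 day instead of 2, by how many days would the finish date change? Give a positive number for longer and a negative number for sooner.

Critical path before the change: E→T→H→B→K = 2+2+10+4+5 = 23 giving 23 days.
T lies on that path, so at 1 day the path becomes 22 days.
The critical path is still E→T→H→B→K; finish is now 22 days.
Change in finish: 22 − 23 = -1 days.

-1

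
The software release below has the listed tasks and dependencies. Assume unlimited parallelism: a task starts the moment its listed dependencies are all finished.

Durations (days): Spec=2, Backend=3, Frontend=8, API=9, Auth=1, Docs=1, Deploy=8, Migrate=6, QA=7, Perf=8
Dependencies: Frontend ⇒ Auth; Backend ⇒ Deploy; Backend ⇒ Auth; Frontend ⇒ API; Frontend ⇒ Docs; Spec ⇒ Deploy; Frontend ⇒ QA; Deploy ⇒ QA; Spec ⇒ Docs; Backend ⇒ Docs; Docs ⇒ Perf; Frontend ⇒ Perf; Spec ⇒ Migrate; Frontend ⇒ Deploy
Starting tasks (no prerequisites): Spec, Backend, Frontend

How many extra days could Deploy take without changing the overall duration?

0

The longest chain is Frontend→Deploy→QA = 8+8+7 = 23; overall finish 23 days.
Longest path through Deploy: 23 days (earliest finish 16, latest finish 16).
Float = 23 − 23 = 0.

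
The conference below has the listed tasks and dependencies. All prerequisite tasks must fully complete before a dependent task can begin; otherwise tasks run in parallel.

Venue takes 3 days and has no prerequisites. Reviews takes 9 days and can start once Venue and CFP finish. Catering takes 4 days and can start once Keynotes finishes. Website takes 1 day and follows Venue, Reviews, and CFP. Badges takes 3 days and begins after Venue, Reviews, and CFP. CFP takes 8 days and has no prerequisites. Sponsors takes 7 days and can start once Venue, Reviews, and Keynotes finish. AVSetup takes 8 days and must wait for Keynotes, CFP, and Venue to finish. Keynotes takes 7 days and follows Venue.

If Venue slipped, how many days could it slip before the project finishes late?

5

Critical path: CFP→Reviews→Sponsors = 8+9+7 = 24, so the finish is 24 days.
Venue finishes as early as 3 and must finish by 8.
So Venue can slip 8 − 3 = 5 days.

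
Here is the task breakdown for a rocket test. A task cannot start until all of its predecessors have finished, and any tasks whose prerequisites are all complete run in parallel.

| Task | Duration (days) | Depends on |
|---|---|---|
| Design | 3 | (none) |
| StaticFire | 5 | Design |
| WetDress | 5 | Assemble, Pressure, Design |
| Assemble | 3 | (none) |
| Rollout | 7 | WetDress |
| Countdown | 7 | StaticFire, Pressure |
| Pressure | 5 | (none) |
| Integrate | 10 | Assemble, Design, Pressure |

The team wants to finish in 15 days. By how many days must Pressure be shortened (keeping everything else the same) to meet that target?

Current finish: 17 days; target: 15.
Pressure is on every critical path, so each day cut from Pressure cuts the finish by one (this holds down to a finish of 15).
Need 17 − 15 = 2 days off Pressure → Pressure becomes 3 days, finish becomes 15.

2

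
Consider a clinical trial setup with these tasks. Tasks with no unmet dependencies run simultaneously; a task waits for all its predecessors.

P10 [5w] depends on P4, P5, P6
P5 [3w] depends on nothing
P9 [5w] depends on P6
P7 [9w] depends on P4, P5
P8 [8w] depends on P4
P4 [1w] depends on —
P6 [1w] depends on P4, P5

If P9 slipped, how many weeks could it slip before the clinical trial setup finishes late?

P5→P7 = 3+9 = 12 sets the makespan at 12 weeks.
The longest chain containing P9 totals 9 weeks.
Float = 12 − 9 = 3.

3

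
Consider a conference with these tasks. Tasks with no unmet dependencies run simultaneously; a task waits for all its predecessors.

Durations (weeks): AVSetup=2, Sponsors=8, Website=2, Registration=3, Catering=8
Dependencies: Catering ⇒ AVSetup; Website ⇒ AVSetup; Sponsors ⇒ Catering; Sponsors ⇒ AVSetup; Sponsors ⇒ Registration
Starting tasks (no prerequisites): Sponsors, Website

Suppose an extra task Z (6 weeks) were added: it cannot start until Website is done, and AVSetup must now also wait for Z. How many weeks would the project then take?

18

Originally the project takes 18 weeks.
With Z inserted, AVSetup now waits for max(Sponsors, Catering, Website, Z).
New critical path: Sponsors→Catering→AVSetup = 8+8+2 = 18 ⇒ 18 weeks.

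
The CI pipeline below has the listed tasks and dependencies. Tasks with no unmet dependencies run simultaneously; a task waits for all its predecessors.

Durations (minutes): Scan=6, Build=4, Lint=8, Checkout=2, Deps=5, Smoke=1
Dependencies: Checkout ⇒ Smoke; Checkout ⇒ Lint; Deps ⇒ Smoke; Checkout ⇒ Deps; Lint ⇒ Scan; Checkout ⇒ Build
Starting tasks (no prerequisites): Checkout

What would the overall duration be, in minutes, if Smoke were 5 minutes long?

As given, the longest chain is Checkout→Lint→Scan = 2+8+6 = 16, so the finish is 16 minutes.
The longest path through Smoke is only 8 minutes, so Smoke has float 8.
The critical path is still Checkout→Lint→Scan; finish is now 16 minutes.

16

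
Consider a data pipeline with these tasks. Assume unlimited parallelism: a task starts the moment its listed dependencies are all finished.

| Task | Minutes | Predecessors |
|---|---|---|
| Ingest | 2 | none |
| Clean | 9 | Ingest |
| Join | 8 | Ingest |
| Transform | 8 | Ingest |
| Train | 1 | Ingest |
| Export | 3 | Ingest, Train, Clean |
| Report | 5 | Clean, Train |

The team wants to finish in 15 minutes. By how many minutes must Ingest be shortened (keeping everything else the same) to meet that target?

Current finish: 16 minutes; target: 15.
Ingest is on every critical path, so each minute cut from Ingest cuts the finish by one (this holds down to a finish of 15).
Need 16 − 15 = 1 minute off Ingest → Ingest becomes 1 minute, finish becomes 15.

1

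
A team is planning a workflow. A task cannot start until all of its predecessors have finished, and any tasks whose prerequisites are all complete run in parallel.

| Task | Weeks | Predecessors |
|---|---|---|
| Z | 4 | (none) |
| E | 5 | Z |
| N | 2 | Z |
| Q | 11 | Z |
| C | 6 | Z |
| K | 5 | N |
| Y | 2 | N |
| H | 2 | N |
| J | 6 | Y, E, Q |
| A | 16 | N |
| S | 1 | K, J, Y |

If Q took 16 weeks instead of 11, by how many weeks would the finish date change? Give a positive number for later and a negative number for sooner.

Actual critical path: Z→Q→J→S = 4+11+6+1 = 22 ⇒ 22 weeks.
Q is on the critical path; changing it to 16 makes that path 27 weeks.
No other chain overtakes it, so the finish is 27 weeks.
Change in finish: 27 − 22 = +5 weeks.

5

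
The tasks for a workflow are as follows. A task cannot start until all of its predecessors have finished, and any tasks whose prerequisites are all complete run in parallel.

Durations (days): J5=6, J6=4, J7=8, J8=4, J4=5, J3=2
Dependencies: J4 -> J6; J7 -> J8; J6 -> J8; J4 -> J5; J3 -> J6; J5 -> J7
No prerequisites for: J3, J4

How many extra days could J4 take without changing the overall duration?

0

The longest chain is J4→J5→J7→J8 = 5+6+8+4 = 23; overall finish 23 days.
The longest chain containing J4 totals 23 days.
Slack of J4 = 0 − 0 = 0 days.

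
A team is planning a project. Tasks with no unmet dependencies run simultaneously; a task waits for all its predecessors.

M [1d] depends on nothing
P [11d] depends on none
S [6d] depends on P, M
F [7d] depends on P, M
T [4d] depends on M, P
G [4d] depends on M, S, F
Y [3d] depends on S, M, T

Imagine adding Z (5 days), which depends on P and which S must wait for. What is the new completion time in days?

26

Originally the project takes 22 days.
With Z inserted, S now waits for max(P, M, Z).
New critical path: P→Z→S→G = 11+5+6+4 = 26 ⇒ 26 days.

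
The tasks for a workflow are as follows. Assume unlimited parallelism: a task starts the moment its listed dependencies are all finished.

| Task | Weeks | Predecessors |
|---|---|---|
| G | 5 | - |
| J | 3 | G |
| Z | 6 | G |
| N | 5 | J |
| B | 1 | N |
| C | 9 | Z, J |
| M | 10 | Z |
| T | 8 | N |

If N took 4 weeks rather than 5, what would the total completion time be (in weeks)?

21

The binding path is G→J→N→T = 5+3+5+8 = 21; finish at 21 weeks.
N is on the critical path; changing it to 4 makes that path 20 weeks.
Now G→Z→M = 5+6+10 = 21 is longest, so the finish becomes 21 weeks.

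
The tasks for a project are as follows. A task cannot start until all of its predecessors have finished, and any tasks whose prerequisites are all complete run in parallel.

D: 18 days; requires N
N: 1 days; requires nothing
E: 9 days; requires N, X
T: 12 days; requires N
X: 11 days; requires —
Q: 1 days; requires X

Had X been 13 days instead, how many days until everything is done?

22

The binding path is X→E = 11+9 = 20; finish at 20 days.
X is on the critical path; changing it to 13 makes that path 22 days.
The critical path is still X→E; finish is now 22 days.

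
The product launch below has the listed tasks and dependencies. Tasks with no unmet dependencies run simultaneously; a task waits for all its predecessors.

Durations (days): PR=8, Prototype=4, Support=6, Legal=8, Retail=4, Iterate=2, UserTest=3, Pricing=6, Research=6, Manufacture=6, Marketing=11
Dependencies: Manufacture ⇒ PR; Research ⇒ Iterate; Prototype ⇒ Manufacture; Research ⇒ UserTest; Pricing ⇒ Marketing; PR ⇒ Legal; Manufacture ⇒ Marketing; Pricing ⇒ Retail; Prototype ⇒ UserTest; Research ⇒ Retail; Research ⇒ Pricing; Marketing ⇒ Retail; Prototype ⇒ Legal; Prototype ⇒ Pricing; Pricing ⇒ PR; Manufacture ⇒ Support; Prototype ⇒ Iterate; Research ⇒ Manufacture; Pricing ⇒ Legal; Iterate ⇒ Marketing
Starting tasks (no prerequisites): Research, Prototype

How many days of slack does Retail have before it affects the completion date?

Critical path: Research→Manufacture→PR→Legal = 6+6+8+8 = 28, so the finish is 28 days.
Longest path through Retail: 27 days (earliest finish 27, latest finish 28).
Float = 28 − 27 = 1.

1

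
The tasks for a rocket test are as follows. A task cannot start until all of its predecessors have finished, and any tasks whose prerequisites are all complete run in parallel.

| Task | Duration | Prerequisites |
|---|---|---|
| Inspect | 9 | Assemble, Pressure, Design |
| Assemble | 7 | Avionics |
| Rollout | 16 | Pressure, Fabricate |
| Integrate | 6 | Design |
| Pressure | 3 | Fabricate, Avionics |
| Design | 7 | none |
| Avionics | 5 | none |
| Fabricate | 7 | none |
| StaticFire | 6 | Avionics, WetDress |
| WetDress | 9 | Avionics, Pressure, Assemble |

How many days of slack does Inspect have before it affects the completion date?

Avionics→Assemble→WetDress→StaticFire = 5+7+9+6 = 27 sets the makespan at 27 days.
Longest path through Inspect: 21 days (earliest finish 21, latest finish 27).
Float = 27 − 21 = 6.

6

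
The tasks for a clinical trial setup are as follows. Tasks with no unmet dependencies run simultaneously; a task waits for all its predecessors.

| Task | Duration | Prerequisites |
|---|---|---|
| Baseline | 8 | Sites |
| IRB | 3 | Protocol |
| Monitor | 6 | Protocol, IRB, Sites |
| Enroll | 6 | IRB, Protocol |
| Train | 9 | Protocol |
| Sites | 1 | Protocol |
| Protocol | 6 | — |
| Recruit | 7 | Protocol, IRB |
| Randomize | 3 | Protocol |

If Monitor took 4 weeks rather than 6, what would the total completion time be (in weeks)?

16

Critical path before the change: Protocol→IRB→Recruit = 6+3+7 = 16 giving 16 weeks.
Monitor is off the critical path — its longest chain is 15 weeks, giving 1 of slack.
No other chain overtakes it, so the finish is 16 weeks.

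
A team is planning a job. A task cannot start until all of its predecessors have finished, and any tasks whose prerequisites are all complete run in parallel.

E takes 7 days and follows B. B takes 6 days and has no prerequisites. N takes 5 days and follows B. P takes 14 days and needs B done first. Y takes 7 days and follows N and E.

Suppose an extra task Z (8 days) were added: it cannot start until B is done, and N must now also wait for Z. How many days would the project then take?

26

Originally the project takes 20 days.
With Z inserted, N now waits for max(B, Z).
New critical path: B→Z→N→Y = 6+8+5+7 = 26 ⇒ 26 days.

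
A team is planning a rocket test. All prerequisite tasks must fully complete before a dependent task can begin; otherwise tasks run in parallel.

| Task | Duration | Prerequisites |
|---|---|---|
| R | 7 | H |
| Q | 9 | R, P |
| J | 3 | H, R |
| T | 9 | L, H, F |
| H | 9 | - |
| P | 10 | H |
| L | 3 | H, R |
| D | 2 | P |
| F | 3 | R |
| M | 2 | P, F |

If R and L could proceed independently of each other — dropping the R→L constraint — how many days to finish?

28

Original critical path: H→R→L→T = 9+7+3+9 = 28 ⇒ 28 days.
Without R→L, L's earliest start moves from 16 to 9.
After: H→R→F→T = 9+7+3+9 = 28 → 28 days.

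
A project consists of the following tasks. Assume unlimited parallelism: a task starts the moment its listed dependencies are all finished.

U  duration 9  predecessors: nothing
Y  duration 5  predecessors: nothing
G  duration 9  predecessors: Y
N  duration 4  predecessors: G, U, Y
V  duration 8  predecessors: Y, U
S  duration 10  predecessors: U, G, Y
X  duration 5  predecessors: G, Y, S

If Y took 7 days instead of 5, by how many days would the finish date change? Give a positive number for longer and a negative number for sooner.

As given, the longest chain is Y→G→S→X = 5+9+10+5 = 29, so the finish is 29 days.
Since Y is critical, the +2 change carries straight to that chain (now 31 days).
The critical path is still Y→G→S→X; finish is now 31 days.
Change in finish: 31 − 29 = +2 days.

2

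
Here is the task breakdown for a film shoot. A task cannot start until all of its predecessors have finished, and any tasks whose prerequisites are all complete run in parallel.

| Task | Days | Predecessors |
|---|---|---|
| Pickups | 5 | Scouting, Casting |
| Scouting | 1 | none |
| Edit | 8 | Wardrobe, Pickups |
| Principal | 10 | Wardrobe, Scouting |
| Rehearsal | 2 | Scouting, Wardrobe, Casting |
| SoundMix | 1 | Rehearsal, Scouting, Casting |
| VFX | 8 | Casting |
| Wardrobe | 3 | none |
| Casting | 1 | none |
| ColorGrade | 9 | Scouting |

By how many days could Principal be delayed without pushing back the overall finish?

Casting→Pickups→Edit = 1+5+8 = 14 sets the makespan at 14 days.
The longest chain containing Principal totals 13 days.
So Principal can slip 14 − 13 = 1 day.

1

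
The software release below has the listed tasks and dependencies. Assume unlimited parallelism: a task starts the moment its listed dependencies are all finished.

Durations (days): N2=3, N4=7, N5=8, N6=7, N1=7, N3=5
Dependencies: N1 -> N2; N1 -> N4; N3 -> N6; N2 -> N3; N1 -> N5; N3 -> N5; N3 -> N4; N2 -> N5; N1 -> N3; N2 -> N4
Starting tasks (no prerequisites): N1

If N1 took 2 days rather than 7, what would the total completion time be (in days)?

18

Baseline: N1→N2→N3→N5 = 7+3+5+8 = 23 → 23 days.
N1 lies on that path, so at 2 days the path becomes 18 days.
No other chain overtakes it, so the finish is 18 days.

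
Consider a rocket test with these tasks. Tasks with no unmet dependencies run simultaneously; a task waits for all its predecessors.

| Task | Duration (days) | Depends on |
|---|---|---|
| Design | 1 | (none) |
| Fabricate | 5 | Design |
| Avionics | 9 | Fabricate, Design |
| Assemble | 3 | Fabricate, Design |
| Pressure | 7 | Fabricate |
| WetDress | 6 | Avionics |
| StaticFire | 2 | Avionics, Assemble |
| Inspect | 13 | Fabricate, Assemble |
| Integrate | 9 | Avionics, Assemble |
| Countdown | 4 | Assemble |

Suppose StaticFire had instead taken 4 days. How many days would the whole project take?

As given, the longest chain is Design→Fabricate→Avionics→Integrate = 1+5+9+9 = 24, so the finish is 24 days.
The longest path through StaticFire is only 17 days, so StaticFire has float 7.
No other chain overtakes it, so the finish is 24 days.

24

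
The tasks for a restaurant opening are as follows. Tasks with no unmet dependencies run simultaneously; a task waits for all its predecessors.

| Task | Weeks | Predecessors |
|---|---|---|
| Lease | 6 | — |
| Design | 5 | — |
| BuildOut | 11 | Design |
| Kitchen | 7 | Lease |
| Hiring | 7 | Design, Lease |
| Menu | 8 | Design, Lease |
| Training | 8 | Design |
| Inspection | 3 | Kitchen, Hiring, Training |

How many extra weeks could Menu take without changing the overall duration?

The longest chain is Lease→Kitchen→Inspection = 6+7+3 = 16; overall finish 16 weeks.
Menu finishes as early as 14 and must finish by 16.
So Menu can slip 16 − 14 = 2 weeks.

2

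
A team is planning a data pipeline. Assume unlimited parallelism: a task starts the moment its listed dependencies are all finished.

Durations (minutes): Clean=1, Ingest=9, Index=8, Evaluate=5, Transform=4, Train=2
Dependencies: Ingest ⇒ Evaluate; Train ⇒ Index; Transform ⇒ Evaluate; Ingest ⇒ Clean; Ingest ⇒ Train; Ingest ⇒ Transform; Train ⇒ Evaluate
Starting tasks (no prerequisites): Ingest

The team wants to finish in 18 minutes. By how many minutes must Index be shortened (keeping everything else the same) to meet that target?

1

Current finish: 19 minutes; target: 18.
Index is on every critical path, so each minute cut from Index cuts the finish by one (this holds down to a finish of 18).
Need 19 − 18 = 1 minute off Index → Index becomes 7 minutes, finish becomes 18.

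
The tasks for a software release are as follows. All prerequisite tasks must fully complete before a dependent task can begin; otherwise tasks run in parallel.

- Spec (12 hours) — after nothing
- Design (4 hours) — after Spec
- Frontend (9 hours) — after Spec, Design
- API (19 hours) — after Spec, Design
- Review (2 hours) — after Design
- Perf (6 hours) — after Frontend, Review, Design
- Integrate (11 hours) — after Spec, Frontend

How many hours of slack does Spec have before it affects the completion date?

The longest chain is Spec→Design→Frontend→Integrate = 12+4+9+11 = 36; overall finish 36 hours.
The longest chain containing Spec totals 36 hours.
So Spec can slip 12 − 12 = 0 hours.

0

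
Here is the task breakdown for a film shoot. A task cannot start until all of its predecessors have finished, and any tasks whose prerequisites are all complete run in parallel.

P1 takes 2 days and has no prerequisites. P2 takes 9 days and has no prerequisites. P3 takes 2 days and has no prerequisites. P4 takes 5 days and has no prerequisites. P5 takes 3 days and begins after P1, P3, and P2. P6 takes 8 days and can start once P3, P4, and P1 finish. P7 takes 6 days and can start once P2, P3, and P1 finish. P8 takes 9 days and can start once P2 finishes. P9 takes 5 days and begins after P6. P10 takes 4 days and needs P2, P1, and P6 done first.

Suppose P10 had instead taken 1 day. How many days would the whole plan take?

As given, the longest chain is P2→P8 = 9+9 = 18, so the finish is 18 days.
The longest path through P10 is only 17 days, so P10 has float 1.
The critical path is still P2→P8; finish is now 18 days.

18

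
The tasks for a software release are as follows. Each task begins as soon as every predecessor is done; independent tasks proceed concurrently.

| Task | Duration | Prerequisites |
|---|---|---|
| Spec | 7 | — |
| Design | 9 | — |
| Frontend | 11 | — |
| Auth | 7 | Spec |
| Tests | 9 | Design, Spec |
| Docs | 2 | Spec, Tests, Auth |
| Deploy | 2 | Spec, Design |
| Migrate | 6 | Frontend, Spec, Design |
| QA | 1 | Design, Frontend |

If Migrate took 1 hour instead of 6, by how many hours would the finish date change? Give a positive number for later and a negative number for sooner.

0

As given, the longest chain is Design→Tests→Docs = 9+9+2 = 20, so the finish is 20 hours.
Migrate is off the critical path — its longest chain is 17 hours, giving 3 of slack.
The critical path is still Design→Tests→Docs; finish is now 20 hours.
Change in finish: 20 − 20 = +0 hours.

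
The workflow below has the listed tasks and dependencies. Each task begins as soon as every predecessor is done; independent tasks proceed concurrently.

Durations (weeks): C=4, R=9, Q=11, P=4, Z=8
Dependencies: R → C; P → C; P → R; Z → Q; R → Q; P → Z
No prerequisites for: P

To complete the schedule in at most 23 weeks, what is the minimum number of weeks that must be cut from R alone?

Current finish: 24 weeks; target: 23.
R is on every critical path, so each week cut from R cuts the finish by one (this holds down to a finish of 23).
Need 24 − 23 = 1 week off R → R becomes 8 weeks, finish becomes 23.

1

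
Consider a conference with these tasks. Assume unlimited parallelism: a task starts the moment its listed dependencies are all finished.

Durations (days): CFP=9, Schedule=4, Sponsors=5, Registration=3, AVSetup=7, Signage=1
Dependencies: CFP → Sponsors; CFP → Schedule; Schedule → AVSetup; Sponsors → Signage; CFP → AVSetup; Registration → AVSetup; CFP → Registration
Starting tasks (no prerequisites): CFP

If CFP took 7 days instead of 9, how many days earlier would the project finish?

Critical path before the change: CFP→Schedule→AVSetup = 9+4+7 = 20 giving 20 days.
Since CFP is critical, the -2 change carries straight to that chain (now 18 days).
The critical path is still CFP→Schedule→AVSetup; finish is now 18 days.
Change in finish: 18 − 20 = -2 days.

2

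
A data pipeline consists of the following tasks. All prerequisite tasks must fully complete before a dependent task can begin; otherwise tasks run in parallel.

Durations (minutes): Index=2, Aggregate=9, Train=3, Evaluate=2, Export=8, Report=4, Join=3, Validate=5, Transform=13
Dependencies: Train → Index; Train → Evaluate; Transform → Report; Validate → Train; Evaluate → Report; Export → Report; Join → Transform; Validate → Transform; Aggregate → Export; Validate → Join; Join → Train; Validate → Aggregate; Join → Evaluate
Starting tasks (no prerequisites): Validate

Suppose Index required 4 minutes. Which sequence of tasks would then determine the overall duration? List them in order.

Validate, Aggregate, Export, Report

The binding path is Validate→Aggregate→Export→Report = 5+9+8+4 = 26; finish at 26 minutes.
Index is off the critical path — its longest chain is 13 minutes, giving 13 of slack.
That remains the longest chain; total 26 minutes.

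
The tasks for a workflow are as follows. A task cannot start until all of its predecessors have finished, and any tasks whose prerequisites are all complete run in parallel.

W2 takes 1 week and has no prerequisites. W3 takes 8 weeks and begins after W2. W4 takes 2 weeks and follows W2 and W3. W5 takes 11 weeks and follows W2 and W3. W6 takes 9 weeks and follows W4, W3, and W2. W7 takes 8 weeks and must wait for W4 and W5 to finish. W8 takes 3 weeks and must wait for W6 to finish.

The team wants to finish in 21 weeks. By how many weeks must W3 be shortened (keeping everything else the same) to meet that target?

Current finish: 28 weeks; target: 21.
W3 is on every critical path, so each week cut from W3 cuts the finish by one (this holds down to a finish of 21).
Need 28 − 21 = 7 weeks off W3 → W3 becomes 1 week, finish becomes 21.

7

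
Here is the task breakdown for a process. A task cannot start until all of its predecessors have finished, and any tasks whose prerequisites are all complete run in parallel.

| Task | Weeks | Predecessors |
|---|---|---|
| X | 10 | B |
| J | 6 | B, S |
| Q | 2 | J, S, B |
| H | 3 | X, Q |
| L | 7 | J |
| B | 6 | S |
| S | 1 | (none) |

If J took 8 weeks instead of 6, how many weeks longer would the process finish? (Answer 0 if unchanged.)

2

The binding path is S→B→J→L = 1+6+6+7 = 20; finish at 20 weeks.
Since J is critical, the +2 change carries straight to that chain (now 22 weeks).
The critical path is still S→B→J→L; finish is now 22 weeks.
Change in finish: 22 − 20 = +2 weeks.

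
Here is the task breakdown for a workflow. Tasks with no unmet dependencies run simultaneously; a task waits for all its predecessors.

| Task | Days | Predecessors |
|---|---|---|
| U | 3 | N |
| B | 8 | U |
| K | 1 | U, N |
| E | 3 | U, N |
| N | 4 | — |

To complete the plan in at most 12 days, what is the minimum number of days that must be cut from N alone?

Current finish: 15 days; target: 12.
N is on every critical path, so each day cut from N cuts the finish by one (this holds down to a finish of 12).
Need 15 − 12 = 3 days off N → N becomes 1 day, finish becomes 12.

3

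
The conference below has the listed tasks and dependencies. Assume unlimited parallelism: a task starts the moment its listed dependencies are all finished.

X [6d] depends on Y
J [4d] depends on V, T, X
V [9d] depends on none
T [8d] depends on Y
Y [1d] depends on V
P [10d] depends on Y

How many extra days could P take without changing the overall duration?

2

V→Y→T→J = 9+1+8+4 = 22 sets the makespan at 22 days.
The longest chain containing P totals 20 days.
So P can slip 22 − 20 = 2 days.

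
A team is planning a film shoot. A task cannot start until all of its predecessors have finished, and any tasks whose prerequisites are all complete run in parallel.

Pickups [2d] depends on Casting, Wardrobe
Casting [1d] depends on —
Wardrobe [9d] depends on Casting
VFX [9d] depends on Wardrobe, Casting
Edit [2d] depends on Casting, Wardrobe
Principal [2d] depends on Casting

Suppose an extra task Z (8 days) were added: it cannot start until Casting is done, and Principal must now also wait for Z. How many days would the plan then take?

19

Originally the plan takes 19 days.
With Z inserted, Principal now waits for max(Casting, Z).
New critical path: Casting→Wardrobe→VFX = 1+9+9 = 19 ⇒ 19 days.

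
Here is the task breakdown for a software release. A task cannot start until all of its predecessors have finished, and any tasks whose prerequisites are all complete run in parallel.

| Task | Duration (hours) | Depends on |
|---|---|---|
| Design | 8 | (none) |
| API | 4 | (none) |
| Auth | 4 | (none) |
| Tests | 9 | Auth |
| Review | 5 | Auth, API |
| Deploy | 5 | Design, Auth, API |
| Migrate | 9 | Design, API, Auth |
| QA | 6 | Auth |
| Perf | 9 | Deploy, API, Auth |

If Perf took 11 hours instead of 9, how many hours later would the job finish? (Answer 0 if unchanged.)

2

The binding path is Design→Deploy→Perf = 8+5+9 = 22; finish at 22 hours.
Perf lies on that path, so at 11 hours the path becomes 24 hours.
That remains the longest chain; total 24 hours.
Change in finish: 24 − 22 = +2 hours.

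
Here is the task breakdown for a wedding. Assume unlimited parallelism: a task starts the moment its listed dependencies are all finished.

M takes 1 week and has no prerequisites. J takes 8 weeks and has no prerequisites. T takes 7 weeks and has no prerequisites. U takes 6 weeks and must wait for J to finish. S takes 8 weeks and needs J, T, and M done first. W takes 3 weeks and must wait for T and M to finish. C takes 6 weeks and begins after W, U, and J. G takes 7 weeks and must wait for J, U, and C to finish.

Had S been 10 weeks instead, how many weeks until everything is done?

The binding path is J→U→C→G = 8+6+6+7 = 27; finish at 27 weeks.
S has 11 weeks of float (longest path through it is 16).
The critical path is still J→U→C→G; finish is now 27 weeks.

27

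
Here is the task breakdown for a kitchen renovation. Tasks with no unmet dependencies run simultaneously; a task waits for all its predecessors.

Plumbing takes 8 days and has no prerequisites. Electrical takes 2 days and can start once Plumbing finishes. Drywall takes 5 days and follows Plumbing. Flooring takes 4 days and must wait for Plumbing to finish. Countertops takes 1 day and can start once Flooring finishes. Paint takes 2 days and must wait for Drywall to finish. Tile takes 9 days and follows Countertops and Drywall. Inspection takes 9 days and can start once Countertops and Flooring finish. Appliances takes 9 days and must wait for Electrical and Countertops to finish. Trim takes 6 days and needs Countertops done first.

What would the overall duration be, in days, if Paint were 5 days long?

22

Baseline: Plumbing→Drywall→Tile = 8+5+9 = 22 → 22 days.
Paint is off the critical path — its longest chain is 15 days, giving 7 of slack.
No other chain overtakes it, so the finish is 22 days.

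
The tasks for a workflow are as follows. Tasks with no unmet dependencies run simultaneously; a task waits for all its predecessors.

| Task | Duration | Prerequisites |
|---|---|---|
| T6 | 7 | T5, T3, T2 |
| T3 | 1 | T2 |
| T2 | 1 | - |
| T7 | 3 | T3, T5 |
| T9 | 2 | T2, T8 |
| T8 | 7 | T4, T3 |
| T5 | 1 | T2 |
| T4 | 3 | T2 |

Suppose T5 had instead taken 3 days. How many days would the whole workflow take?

As given, the longest chain is T2→T4→T8→T9 = 1+3+7+2 = 13, so the finish is 13 days.
T5 has 4 days of float (longest path through it is 9).
No other chain overtakes it, so the finish is 13 days.

13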